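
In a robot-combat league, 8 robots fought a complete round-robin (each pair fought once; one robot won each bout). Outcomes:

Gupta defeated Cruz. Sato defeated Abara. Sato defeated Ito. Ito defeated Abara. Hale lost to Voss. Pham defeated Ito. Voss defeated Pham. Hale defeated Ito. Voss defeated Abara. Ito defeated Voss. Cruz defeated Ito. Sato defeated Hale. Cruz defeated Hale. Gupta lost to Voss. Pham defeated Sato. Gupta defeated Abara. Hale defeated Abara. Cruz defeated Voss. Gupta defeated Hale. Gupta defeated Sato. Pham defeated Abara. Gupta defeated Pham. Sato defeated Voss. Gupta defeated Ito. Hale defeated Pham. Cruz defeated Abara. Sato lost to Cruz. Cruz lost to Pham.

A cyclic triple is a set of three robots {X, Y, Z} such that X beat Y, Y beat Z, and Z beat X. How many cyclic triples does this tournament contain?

Win totals: Pham 4, Abara 0, Hale 3, Voss 4, Cruz 5, Sato 4, Gupta 6, Ito 2.
A robot with w wins dominates both others in C(w,2) triples; summing gives 6 + 0 + 3 + 6 + 10 + 6 + 15 + 1 = 47 transitive triples.
Total triples C(8,3) = 56, so cyclic triples = 56 − 47 = 9.

9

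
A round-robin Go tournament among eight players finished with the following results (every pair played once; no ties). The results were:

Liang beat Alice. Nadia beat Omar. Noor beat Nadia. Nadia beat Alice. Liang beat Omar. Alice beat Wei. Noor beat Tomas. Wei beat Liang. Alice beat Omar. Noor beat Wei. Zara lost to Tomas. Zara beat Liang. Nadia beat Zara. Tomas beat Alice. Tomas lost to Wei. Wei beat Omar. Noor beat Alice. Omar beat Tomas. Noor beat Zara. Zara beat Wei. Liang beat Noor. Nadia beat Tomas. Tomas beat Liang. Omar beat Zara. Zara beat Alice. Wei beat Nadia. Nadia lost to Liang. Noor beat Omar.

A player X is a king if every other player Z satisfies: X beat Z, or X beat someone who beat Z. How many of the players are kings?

Noor reaches everyone (king).
Alice cannot reach Noor in two steps.
Tomas reaches everyone (king).
Liang reaches everyone (king).
Zara reaches everyone (king).
Nadia cannot reach Noor in two steps.
Omar cannot reach Noor, Nadia in two steps.
Wei reaches everyone (king).
Kings: Noor, Tomas, Liang, Zara, Wei — 5.

5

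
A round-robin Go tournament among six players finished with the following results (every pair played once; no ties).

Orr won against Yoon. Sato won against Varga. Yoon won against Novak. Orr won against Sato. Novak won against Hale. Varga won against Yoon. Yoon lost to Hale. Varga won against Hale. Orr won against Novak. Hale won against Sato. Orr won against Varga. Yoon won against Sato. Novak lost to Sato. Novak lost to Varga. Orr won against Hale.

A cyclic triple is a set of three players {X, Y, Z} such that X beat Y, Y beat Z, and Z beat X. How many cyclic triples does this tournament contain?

Of the C(6,3) = 20 triples, the cyclic ones are: {Sato, Yoon, Varga}; {Sato, Varga, Hale}; {Sato, Novak, Hale}; {Yoon, Novak, Hale}.
That is 4.

4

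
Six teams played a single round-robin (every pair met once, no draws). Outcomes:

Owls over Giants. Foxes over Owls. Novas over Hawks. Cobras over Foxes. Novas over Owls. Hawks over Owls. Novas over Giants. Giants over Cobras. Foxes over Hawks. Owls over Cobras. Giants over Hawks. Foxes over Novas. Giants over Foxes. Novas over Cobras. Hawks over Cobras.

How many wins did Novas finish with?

4

Novas' results: beat Hawks, Giants, Owls, Cobras; lost to Foxes.
That is 4 wins.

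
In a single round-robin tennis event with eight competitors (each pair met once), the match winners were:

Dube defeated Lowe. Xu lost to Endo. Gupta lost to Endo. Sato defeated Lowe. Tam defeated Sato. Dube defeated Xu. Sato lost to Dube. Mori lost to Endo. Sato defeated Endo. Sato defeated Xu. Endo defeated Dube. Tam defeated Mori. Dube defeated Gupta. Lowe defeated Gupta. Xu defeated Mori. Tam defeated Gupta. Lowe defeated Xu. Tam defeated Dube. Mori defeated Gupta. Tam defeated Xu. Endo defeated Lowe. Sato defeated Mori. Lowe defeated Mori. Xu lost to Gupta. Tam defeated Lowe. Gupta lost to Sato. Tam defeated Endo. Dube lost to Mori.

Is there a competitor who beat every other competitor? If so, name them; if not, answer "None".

Tam

Tam has 7 wins out of 7 opponents — a perfect record.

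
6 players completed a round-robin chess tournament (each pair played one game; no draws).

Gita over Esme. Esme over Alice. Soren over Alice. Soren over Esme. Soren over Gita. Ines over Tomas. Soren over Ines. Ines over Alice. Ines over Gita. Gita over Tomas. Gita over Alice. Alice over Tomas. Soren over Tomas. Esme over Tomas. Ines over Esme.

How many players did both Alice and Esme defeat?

1

Alice beat: Tomas.
Esme beat: Tomas, Alice.
Both beat: Tomas — 1.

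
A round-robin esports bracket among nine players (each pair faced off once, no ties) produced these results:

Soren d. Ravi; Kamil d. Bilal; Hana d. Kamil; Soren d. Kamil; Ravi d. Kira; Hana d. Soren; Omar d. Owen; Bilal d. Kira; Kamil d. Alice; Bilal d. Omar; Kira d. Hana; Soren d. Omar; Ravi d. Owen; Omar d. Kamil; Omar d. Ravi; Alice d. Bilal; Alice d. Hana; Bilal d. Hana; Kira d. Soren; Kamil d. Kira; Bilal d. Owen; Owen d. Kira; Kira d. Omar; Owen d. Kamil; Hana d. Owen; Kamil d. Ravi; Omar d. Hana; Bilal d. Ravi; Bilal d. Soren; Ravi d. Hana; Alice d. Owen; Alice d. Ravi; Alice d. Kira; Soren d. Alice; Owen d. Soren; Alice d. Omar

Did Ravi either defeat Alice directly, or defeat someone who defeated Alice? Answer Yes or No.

Ravi did not beat Alice directly.
Ravi beat Kira, Owen, Hana, but each of them lost to Alice. No two-step path.

No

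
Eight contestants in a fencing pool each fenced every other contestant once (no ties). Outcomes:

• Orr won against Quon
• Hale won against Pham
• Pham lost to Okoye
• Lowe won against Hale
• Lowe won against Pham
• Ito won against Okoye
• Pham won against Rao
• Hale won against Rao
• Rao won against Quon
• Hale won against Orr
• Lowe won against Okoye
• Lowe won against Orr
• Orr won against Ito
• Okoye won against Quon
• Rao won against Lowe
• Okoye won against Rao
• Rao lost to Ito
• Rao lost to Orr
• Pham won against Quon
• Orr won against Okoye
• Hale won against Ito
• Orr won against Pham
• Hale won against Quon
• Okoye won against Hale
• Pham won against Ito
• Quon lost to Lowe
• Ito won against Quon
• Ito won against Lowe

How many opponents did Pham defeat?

3

Pham's results: beat Ito, Quon, Rao; lost to Lowe, Hale, Okoye, Orr.
That is 3 wins.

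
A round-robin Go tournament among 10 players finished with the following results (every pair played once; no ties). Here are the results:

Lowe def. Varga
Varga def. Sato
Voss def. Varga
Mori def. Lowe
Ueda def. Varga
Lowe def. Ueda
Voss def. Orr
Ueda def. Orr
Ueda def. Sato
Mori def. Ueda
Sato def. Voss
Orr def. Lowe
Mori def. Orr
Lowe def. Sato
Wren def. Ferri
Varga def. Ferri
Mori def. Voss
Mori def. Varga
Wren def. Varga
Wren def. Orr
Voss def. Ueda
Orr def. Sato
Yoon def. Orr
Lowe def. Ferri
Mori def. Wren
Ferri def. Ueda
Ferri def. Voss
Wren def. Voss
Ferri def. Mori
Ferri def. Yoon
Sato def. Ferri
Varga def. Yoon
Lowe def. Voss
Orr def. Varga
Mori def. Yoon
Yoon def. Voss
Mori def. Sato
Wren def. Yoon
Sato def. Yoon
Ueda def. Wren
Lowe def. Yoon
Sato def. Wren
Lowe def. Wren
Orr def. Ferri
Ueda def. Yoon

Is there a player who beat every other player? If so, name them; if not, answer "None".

Highest win total is Mori with 8 (out of 9 possible).
Mori lost to Ferri, so no player went undefeated.

None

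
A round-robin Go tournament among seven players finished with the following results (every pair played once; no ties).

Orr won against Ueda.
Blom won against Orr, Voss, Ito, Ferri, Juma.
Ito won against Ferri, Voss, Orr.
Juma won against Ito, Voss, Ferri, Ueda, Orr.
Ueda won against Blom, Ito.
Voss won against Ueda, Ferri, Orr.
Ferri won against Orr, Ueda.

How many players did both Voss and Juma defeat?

3

Voss beat: Orr, Ferri, Ueda.
Juma beat: Orr, Ito, Voss, Ferri, Ueda.
Both beat: Orr, Ferri, Ueda — 3.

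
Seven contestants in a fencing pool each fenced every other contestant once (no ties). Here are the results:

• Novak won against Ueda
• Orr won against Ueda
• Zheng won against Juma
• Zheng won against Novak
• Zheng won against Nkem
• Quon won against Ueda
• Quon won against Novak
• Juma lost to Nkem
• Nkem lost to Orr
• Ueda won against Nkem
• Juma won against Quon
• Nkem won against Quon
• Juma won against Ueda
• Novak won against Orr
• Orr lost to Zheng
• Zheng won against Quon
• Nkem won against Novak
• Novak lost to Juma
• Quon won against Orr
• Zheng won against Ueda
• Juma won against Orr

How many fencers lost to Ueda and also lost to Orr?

Ueda beat: Nkem.
Orr beat: Ueda, Nkem.
Both beat: Nkem — 1.

1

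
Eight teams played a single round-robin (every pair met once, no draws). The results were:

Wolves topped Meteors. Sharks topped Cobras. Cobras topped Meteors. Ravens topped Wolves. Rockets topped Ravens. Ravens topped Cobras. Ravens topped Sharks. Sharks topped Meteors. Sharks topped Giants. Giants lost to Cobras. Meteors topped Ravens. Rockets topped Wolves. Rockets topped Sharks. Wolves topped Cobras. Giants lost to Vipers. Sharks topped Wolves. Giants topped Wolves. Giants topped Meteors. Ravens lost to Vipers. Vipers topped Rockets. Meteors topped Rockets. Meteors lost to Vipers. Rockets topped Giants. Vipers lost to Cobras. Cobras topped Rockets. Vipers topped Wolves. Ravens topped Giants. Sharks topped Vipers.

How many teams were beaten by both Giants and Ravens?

1

Giants beat: Meteors, Wolves.
Ravens beat: Sharks, Cobras, Wolves, Giants.
Both beat: Wolves — 1.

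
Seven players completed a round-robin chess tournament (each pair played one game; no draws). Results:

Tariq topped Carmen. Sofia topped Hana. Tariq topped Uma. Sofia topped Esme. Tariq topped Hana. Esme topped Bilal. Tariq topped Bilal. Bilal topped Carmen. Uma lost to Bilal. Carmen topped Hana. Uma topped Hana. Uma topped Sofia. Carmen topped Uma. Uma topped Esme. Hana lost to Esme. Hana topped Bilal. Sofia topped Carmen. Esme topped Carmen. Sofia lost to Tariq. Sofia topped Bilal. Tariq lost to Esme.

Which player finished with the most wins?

Tariq

Win totals: Carmen 2, Tariq 5, Sofia 4, Uma 3, Bilal 2, Hana 1, Esme 4.
Tariq leads with 5 wins (next highest: 4).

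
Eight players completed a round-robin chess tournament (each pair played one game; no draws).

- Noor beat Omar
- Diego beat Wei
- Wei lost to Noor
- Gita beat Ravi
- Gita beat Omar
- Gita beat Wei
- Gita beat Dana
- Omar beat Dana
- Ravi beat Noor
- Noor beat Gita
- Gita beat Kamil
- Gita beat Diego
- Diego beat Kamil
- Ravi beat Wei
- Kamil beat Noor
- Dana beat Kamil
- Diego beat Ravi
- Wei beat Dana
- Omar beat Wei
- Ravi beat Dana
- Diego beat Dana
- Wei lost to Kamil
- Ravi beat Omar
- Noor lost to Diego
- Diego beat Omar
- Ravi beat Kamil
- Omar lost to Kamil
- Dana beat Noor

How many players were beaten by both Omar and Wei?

1

Omar beat: Wei, Dana.
Wei beat: Dana.
Both beat: Dana — 1.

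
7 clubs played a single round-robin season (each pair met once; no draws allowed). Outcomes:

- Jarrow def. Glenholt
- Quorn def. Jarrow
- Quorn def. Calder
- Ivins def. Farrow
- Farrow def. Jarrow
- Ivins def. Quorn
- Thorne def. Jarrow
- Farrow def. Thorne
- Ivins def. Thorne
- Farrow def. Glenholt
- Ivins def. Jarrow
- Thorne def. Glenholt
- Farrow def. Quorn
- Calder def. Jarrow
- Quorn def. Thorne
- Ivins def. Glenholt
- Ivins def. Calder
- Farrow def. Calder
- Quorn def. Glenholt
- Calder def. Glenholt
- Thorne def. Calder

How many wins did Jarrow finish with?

Jarrow's results: beat Glenholt; lost to Thorne, Quorn, Calder, Farrow, Ivins.
That is 1 win.

1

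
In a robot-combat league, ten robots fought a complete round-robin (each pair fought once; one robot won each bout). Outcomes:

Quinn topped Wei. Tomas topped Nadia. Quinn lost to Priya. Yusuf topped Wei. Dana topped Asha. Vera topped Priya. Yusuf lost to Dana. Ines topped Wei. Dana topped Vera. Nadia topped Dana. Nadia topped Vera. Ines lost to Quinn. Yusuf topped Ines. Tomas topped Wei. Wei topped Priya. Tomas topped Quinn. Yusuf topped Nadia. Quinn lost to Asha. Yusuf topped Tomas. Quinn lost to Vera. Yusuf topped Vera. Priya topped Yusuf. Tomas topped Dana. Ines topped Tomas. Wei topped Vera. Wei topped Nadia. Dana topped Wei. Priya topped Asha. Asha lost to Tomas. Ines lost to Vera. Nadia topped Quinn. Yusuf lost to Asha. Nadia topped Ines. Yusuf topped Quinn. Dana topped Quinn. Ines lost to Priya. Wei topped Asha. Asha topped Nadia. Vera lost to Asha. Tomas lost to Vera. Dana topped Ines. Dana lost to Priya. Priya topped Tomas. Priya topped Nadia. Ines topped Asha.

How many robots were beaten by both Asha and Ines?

Asha beat: Quinn, Nadia, Yusuf, Vera.
Ines beat: Wei, Asha, Tomas.
No one was beaten by both.

0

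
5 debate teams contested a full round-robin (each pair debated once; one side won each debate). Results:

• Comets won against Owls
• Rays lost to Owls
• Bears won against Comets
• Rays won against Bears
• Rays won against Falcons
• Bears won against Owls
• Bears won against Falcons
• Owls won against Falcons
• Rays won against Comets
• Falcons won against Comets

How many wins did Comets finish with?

1

Comets' results: beat Owls; lost to Bears, Rays, Falcons.
That is 1 win.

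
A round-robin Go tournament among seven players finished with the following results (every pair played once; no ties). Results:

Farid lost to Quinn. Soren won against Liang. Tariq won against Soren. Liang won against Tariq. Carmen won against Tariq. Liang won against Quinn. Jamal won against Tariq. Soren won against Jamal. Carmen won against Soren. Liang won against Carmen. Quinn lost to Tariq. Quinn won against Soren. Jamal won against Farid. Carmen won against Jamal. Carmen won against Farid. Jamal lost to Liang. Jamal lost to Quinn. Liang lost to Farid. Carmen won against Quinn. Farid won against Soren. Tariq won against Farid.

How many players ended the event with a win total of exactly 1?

Win totals: Tariq 3, Jamal 2, Quinn 3, Liang 4, Soren 2, Farid 2, Carmen 5.
No player has exactly 1 wins.

0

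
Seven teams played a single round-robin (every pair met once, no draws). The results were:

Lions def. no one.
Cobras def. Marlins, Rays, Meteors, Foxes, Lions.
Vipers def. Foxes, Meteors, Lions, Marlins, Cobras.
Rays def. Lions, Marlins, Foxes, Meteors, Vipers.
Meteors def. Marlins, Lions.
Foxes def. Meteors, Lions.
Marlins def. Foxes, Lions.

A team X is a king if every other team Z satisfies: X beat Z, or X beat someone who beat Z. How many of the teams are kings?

3

Vipers reaches everyone (king).
Rays reaches everyone (king).
Cobras reaches everyone (king).
Meteors cannot reach Vipers, Rays, Cobras in two steps.
Foxes cannot reach Vipers, Rays, Cobras in two steps.
Marlins cannot reach Vipers, Rays, Cobras in two steps.
Lions cannot reach Vipers, Rays, Cobras, Meteors, Foxes, Marlins in two steps.
Kings: Vipers, Rays, Cobras — 3.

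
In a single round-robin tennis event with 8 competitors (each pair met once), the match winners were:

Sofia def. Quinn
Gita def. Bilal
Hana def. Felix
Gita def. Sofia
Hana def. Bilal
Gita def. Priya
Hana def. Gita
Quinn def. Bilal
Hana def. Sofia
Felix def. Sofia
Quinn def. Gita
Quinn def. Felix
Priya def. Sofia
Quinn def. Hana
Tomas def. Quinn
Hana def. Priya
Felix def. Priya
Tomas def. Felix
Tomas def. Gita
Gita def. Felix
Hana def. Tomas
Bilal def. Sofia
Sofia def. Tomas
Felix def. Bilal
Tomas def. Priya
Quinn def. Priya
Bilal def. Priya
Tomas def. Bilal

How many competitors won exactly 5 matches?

2

Win totals: Hana 6, Priya 1, Quinn 5, Felix 3, Gita 4, Tomas 5, Bilal 2, Sofia 2.
Exactly 5: Quinn, Tomas — 2 competitors.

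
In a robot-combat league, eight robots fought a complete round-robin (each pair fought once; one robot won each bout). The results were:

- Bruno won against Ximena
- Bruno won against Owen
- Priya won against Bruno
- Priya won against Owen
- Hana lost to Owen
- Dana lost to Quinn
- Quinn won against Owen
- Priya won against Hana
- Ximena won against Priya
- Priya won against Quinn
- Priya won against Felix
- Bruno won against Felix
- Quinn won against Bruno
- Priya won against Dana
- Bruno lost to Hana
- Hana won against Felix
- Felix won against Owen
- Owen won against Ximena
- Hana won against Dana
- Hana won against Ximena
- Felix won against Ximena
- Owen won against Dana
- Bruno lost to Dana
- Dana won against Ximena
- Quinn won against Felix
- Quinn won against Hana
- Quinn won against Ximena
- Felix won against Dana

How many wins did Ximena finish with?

1

Ximena's results: beat Priya; lost to Bruno, Felix, Owen, Quinn, Hana, Dana.
That is 1 win.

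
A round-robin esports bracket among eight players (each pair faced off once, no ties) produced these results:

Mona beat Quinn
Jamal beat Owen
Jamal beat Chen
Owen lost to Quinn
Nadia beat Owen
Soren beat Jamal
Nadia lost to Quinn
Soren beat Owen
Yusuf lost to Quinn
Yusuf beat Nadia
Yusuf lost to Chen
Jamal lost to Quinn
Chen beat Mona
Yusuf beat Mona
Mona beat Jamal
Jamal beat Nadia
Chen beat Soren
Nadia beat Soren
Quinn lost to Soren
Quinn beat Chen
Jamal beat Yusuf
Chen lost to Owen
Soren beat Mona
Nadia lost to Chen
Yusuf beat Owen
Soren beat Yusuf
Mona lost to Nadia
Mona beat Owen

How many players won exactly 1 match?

1

Win totals: Jamal 4, Yusuf 3, Chen 4, Mona 3, Nadia 3, Quinn 5, Owen 1, Soren 5.
Exactly 1: Owen — 1 player.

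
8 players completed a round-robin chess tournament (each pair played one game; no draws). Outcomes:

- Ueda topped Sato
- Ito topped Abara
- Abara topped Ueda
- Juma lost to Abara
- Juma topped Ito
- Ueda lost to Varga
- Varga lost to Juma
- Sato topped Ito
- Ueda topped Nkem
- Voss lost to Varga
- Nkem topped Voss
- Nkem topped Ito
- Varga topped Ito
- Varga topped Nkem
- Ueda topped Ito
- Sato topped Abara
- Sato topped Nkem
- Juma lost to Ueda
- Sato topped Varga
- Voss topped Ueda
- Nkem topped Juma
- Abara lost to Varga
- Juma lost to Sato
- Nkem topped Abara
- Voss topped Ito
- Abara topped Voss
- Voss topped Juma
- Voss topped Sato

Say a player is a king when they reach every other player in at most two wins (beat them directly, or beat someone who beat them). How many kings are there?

6

Ito cannot reach Sato, Varga, Nkem in two steps.
Sato reaches everyone (king).
Abara reaches everyone (king).
Voss reaches everyone (king).
Ueda reaches everyone (king).
Varga reaches everyone (king).
Nkem reaches everyone (king).
Juma cannot reach Sato in two steps.
Kings: Sato, Abara, Voss, Ueda, Varga, Nkem — 6.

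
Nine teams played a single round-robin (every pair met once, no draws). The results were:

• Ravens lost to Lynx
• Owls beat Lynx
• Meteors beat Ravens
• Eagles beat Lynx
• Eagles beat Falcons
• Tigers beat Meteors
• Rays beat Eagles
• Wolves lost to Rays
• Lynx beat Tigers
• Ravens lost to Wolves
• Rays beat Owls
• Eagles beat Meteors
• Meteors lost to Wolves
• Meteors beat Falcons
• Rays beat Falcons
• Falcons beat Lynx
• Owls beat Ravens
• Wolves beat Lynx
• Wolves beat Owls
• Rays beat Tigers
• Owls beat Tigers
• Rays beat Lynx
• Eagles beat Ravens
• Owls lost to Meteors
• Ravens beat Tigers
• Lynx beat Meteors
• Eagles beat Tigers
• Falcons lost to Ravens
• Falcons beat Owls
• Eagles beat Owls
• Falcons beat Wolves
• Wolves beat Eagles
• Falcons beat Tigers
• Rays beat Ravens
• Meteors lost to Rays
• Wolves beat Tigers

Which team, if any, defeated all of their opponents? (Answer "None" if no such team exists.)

Rays

Rays has 8 wins out of 8 opponents — a perfect record.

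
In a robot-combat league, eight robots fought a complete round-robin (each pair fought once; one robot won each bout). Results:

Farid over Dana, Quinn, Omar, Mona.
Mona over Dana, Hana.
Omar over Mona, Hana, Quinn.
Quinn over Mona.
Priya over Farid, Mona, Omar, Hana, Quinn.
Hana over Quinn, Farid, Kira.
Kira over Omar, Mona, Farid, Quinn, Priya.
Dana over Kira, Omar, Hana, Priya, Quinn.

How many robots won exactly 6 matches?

Win totals: Priya 5, Kira 5, Dana 5, Mona 2, Hana 3, Farid 4, Omar 3, Quinn 1.
No robot has exactly 6 wins.

0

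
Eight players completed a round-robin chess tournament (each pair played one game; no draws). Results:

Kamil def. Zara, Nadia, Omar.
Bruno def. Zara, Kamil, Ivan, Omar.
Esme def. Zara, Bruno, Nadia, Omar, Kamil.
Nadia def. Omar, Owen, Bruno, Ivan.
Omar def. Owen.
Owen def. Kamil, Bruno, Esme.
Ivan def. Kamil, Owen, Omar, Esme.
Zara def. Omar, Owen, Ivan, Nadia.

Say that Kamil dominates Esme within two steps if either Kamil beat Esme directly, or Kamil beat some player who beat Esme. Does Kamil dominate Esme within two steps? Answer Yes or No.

No

Kamil did not beat Esme directly.
Kamil beat Zara, Omar, Nadia, but each of them lost to Esme. No two-step path.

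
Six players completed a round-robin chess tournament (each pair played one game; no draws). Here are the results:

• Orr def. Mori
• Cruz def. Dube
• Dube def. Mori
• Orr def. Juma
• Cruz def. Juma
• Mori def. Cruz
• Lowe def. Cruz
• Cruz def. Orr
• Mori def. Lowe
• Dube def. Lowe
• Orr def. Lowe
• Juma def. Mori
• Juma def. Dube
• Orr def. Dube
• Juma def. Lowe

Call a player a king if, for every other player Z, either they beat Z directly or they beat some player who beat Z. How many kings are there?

3

Mori reaches everyone (king).
Juma cannot reach Orr in two steps.
Lowe cannot reach Mori in two steps.
Cruz reaches everyone (king).
Dube cannot reach Juma, Orr in two steps.
Orr reaches everyone (king).
Kings: Mori, Cruz, Orr — 3.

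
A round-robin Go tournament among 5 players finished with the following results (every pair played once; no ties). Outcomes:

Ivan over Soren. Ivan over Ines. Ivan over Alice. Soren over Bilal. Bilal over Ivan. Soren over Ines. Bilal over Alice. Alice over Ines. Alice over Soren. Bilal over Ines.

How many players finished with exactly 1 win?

Win totals: Bilal 3, Alice 2, Ines 0, Ivan 3, Soren 2.
No player has exactly 1 wins.

0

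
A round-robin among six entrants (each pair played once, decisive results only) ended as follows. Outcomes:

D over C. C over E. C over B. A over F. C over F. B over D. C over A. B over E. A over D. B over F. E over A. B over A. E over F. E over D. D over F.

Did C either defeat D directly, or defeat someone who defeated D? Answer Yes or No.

Yes

C did not beat D directly.
C beat A, B, E, F. Of those, A beat D.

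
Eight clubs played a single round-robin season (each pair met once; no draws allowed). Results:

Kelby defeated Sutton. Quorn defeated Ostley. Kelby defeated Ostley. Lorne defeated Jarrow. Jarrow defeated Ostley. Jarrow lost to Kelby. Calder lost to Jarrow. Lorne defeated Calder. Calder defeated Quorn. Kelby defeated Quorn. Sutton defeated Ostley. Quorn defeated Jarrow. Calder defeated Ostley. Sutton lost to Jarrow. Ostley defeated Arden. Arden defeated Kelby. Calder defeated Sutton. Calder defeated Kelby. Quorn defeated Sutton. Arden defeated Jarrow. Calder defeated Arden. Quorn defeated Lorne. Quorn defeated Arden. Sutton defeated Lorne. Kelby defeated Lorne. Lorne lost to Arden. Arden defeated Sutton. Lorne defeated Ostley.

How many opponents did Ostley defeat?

Ostley's results: beat Arden; lost to Quorn, Calder, Sutton, Lorne, Kelby, Jarrow.
That is 1 win.

1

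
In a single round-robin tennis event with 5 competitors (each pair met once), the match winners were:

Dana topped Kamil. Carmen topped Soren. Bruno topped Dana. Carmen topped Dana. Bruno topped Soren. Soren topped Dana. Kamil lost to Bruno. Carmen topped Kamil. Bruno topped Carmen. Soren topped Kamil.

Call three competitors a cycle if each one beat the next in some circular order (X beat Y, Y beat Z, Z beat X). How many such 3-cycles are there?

Of the C(5,3) = 10 triples, the cyclic ones are: none.
That is 0.

0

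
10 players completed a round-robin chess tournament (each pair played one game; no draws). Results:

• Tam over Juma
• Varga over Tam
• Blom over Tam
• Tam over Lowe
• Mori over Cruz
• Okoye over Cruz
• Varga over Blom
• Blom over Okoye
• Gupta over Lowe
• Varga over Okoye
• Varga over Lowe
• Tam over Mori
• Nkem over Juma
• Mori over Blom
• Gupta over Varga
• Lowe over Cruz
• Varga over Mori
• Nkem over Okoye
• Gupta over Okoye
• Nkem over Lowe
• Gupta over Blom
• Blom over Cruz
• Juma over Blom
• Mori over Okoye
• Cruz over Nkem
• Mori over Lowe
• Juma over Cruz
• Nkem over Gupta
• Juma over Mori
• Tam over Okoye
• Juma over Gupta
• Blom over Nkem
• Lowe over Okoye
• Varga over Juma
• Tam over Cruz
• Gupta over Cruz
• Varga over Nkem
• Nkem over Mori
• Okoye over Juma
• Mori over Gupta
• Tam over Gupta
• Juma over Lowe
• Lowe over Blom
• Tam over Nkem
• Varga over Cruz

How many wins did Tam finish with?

7

Tam's results: beat Mori, Nkem, Gupta, Lowe, Okoye, Juma, Cruz; lost to Varga, Blom.
That is 7 wins.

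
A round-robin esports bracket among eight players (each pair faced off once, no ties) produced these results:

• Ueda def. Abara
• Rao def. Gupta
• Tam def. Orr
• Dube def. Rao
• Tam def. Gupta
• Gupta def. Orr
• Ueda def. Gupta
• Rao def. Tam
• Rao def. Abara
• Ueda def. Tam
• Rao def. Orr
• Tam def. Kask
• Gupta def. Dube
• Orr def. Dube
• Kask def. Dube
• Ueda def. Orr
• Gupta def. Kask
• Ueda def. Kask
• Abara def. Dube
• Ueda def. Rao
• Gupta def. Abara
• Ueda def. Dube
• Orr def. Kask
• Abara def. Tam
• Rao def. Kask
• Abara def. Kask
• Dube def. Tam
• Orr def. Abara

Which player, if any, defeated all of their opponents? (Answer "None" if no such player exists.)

Ueda has 7 wins out of 7 opponents — a perfect record.

Ueda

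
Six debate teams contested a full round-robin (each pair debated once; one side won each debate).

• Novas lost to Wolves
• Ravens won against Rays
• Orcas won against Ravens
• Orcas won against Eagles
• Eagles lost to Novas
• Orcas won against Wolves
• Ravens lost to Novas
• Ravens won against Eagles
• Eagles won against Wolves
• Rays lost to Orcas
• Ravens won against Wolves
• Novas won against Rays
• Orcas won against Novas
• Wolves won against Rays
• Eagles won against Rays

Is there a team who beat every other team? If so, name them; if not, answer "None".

Orcas

Orcas has 5 wins out of 5 opponents — a perfect record.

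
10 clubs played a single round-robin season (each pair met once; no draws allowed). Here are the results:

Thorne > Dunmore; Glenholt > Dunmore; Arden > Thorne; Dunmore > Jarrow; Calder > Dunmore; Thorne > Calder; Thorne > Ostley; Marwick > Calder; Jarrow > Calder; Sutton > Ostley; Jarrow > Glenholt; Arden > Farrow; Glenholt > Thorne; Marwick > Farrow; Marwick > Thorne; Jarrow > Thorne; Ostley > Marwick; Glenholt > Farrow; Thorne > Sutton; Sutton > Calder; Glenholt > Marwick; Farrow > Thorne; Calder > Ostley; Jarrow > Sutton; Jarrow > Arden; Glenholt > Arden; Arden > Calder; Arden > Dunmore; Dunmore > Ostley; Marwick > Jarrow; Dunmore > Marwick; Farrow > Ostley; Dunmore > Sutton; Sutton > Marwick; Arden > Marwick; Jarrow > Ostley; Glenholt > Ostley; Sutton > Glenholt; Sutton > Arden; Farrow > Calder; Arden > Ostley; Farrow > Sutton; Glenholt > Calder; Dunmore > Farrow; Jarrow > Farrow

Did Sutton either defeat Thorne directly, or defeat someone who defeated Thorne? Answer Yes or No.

Yes

Sutton did not beat Thorne directly.
Sutton beat Ostley, Arden, Glenholt, Calder, Marwick. Of those, Arden beat Thorne.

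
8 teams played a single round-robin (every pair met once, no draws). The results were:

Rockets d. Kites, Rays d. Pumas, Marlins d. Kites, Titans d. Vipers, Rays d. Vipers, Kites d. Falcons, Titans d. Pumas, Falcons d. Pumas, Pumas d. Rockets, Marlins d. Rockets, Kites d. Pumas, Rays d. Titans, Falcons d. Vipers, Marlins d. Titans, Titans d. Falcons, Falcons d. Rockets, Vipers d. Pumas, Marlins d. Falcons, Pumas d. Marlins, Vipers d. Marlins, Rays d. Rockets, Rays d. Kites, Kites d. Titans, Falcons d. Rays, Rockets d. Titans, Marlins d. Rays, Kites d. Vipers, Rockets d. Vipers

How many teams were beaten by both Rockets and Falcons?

1

Rockets beat: Vipers, Titans, Kites.
Falcons beat: Pumas, Rockets, Vipers, Rays.
Both beat: Vipers — 1.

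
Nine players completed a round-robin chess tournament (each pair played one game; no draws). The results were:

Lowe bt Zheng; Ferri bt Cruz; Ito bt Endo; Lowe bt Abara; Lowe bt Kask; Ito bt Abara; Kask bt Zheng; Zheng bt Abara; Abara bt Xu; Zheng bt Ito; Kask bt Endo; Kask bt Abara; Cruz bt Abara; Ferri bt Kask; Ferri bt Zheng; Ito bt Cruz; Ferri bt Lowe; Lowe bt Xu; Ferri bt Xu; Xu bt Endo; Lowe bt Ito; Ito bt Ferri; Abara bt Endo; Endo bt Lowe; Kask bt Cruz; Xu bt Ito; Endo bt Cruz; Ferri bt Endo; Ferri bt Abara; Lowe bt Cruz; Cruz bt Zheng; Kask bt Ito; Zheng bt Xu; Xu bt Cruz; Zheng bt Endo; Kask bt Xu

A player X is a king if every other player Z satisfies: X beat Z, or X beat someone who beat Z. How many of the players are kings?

Cruz cannot reach Lowe, Kask, Ferri in two steps.
Abara cannot reach Kask, Zheng, Ferri in two steps.
Xu cannot reach Kask in two steps.
Lowe reaches everyone (king).
Kask reaches everyone (king).
Endo cannot reach Ferri in two steps.
Zheng cannot reach Kask in two steps.
Ito reaches everyone (king).
Ferri reaches everyone (king).
Kings: Lowe, Kask, Ito, Ferri — 4.

4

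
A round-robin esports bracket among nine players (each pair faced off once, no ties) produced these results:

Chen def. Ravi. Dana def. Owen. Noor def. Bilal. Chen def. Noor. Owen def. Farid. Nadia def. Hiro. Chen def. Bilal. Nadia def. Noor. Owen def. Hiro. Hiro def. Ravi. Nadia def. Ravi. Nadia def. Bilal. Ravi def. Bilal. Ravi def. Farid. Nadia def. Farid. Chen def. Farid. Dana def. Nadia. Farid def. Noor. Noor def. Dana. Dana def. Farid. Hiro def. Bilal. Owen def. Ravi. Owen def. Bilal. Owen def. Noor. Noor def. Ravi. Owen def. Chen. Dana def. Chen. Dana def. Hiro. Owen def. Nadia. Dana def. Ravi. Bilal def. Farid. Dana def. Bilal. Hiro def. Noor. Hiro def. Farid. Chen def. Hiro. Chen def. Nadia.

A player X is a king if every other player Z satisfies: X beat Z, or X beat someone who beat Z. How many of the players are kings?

Bilal cannot reach Owen, Chen, Nadia, Ravi, Dana, Hiro in two steps.
Owen reaches everyone (king).
Noor reaches everyone (king).
Chen cannot reach Owen in two steps.
Nadia cannot reach Owen, Chen in two steps.
Ravi cannot reach Owen, Chen, Nadia, Dana, Hiro in two steps.
Dana reaches everyone (king).
Farid cannot reach Owen, Chen, Nadia, Hiro in two steps.
Hiro cannot reach Owen, Chen, Nadia in two steps.
Kings: Owen, Noor, Dana — 3.

3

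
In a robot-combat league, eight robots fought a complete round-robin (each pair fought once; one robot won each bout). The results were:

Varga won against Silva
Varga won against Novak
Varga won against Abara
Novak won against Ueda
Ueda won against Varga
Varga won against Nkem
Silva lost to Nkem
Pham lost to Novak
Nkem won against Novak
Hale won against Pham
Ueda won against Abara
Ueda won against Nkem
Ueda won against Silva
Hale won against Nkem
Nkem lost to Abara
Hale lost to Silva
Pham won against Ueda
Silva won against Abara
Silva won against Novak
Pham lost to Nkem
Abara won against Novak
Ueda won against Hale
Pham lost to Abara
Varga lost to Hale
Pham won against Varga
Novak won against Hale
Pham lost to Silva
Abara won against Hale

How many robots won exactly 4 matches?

3

Win totals: Hale 3, Ueda 5, Novak 3, Silva 4, Nkem 3, Abara 4, Pham 2, Varga 4.
Exactly 4: Silva, Abara, Varga — 3 robots.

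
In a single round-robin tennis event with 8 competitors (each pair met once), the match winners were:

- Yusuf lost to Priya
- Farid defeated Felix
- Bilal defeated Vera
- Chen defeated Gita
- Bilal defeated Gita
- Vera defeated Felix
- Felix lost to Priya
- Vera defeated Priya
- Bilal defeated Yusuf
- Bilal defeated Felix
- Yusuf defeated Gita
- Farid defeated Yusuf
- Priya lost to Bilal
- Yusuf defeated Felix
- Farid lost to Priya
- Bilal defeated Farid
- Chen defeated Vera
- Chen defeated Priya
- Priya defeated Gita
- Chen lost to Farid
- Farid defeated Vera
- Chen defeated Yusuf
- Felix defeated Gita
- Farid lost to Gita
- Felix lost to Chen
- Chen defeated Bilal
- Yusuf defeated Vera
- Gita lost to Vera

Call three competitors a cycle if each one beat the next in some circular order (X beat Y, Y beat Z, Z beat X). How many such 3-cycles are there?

8

Win totals: Vera 3, Farid 4, Gita 1, Felix 1, Priya 4, Bilal 6, Chen 6, Yusuf 3.
A competitor with w wins dominates both others in C(w,2) triples; summing gives 3 + 6 + 0 + 0 + 6 + 15 + 15 + 3 = 48 transitive triples.
Total triples C(8,3) = 56, so cyclic triples = 56 − 48 = 8.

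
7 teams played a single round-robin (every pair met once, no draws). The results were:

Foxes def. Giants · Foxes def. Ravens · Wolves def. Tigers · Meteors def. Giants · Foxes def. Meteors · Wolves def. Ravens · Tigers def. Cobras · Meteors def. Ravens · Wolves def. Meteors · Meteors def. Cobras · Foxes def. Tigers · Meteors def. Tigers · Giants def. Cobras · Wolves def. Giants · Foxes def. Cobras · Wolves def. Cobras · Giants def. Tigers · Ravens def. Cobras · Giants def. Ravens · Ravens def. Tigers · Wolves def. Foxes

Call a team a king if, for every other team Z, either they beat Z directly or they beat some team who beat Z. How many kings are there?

1

Cobras cannot reach Giants, Ravens, Meteors, Tigers, Foxes, Wolves in two steps.
Giants cannot reach Meteors, Foxes, Wolves in two steps.
Ravens cannot reach Giants, Meteors, Foxes, Wolves in two steps.
Meteors cannot reach Foxes, Wolves in two steps.
Tigers cannot reach Giants, Ravens, Meteors, Foxes, Wolves in two steps.
Foxes cannot reach Wolves in two steps.
Wolves reaches everyone (king).
Kings: Wolves — 1.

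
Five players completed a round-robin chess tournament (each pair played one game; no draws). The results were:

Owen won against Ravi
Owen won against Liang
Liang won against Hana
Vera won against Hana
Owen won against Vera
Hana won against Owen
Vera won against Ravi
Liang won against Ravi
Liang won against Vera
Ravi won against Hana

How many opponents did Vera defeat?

Vera's results: beat Hana, Ravi; lost to Liang, Owen.
That is 2 wins.

2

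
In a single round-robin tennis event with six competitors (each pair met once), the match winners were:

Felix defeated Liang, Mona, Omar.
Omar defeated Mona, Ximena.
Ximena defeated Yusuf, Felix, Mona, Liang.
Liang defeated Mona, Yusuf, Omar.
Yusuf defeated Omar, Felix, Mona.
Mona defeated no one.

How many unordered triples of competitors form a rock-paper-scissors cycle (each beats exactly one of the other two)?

Win totals: Ximena 4, Liang 3, Yusuf 3, Omar 2, Mona 0, Felix 3.
A competitor with w wins dominates both others in C(w,2) triples; summing gives 6 + 3 + 3 + 1 + 0 + 3 = 16 transitive triples.
Total triples C(6,3) = 20, so cyclic triples = 20 − 16 = 4.

4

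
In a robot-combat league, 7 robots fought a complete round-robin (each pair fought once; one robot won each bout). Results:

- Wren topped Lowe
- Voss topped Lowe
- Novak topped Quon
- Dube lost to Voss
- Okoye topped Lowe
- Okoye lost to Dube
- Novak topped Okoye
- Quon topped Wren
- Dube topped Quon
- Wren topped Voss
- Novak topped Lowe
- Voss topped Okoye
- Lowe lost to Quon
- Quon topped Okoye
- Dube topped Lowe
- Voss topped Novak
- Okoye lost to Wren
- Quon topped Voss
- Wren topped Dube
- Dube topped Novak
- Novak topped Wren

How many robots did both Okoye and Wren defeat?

Okoye beat: Lowe.
Wren beat: Voss, Okoye, Lowe, Dube.
Both beat: Lowe — 1.

1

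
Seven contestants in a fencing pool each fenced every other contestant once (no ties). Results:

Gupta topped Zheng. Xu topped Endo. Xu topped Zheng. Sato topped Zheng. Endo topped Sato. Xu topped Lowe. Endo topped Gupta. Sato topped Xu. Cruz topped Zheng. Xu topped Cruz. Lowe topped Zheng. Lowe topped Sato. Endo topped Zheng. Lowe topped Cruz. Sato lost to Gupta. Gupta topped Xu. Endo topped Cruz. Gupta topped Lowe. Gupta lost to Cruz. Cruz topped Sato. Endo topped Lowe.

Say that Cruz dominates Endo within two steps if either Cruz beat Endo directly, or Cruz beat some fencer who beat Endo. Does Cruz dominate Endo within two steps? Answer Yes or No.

Cruz did not beat Endo directly.
Cruz beat Gupta, Sato, Zheng, but each of them lost to Endo. No two-step path.

No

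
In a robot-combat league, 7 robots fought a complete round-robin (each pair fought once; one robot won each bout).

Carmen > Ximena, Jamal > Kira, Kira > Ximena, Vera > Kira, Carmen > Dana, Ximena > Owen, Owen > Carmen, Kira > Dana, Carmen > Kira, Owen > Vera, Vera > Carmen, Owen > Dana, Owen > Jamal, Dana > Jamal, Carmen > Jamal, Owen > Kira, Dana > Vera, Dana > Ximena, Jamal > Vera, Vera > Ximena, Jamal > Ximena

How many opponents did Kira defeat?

2

Kira's results: beat Dana, Ximena; lost to Owen, Vera, Carmen, Jamal.
That is 2 wins.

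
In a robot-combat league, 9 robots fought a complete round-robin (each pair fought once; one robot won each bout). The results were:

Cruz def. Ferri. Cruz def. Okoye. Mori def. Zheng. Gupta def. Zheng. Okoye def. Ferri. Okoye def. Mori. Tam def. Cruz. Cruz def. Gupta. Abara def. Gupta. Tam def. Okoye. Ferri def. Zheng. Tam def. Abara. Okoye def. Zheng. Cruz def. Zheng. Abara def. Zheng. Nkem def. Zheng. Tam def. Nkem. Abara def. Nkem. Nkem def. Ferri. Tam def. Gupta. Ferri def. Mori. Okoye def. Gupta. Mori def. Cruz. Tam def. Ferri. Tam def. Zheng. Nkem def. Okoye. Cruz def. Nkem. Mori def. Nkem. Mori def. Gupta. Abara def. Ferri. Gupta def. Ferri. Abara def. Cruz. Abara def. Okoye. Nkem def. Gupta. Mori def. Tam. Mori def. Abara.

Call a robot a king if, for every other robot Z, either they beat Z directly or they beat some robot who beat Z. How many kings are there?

Mori reaches everyone (king).
Cruz cannot reach Tam, Abara in two steps.
Gupta cannot reach Cruz, Tam, Abara, Okoye, Nkem in two steps.
Ferri cannot reach Okoye in two steps.
Tam reaches everyone (king).
Zheng cannot reach Mori, Cruz, Gupta, Ferri, Tam, Abara, Okoye, Nkem in two steps.
Abara cannot reach Tam in two steps.
Okoye reaches everyone (king).
Nkem cannot reach Cruz, Tam, Abara in two steps.
Kings: Mori, Tam, Okoye — 3.

3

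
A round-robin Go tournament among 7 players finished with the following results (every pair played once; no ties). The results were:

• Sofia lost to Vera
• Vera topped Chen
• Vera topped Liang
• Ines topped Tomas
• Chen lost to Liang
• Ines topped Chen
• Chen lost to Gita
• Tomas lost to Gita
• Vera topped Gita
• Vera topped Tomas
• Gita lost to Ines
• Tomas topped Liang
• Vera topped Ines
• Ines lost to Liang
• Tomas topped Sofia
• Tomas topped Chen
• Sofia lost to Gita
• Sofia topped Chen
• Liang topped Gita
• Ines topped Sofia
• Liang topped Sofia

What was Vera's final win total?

Vera's results: beat Chen, Tomas, Sofia, Liang, Ines, Gita; lost to no one.
That is 6 wins.

6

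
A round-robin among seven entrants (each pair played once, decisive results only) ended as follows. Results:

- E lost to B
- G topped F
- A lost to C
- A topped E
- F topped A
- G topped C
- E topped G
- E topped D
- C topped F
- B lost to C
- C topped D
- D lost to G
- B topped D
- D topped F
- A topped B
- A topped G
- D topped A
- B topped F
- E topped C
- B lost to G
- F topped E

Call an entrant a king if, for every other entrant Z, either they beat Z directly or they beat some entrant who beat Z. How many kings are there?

6

A reaches everyone (king).
B reaches everyone (king).
C reaches everyone (king).
D cannot reach C in two steps.
E reaches everyone (king).
F reaches everyone (king).
G reaches everyone (king).
Kings: A, B, C, E, F, G — 6.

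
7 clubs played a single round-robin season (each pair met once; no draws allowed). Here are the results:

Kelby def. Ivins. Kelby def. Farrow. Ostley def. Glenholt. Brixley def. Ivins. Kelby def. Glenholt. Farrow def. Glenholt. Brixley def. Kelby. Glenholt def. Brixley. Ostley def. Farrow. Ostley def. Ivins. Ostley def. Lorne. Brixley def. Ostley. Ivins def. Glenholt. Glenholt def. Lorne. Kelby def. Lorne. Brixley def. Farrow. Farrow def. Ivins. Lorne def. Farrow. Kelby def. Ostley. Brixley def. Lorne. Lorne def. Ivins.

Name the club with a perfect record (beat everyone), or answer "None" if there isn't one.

Highest win total is Kelby with 5 (out of 6 possible).
Kelby lost to Brixley, so no club went undefeated.

None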